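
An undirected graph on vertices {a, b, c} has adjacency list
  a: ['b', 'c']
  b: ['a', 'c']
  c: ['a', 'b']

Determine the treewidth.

2

A width-2 tree decomposition is:
Bags: B1 = {a, b, c}
Tree: (single bag)
A single bag containing all 3 vertices is trivially a valid decomposition of width 2. For the lower bound, the 3 vertices {a, b, c} are pairwise adjacent, and any tree decomposition puts a clique entirely inside one bag — forcing width ≥ 2. Combining the bounds, tw(G) = 2.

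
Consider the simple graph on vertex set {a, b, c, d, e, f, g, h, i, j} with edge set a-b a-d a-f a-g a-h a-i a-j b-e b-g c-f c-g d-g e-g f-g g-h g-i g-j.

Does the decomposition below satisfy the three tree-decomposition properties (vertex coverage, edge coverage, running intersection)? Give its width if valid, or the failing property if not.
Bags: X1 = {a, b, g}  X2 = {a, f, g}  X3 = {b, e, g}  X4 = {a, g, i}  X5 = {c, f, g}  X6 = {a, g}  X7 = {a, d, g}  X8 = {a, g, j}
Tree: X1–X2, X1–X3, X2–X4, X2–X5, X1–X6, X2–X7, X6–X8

A tree decomposition must satisfy three properties: every vertex lies in some bag; for every edge, both endpoints lie together in some bag; and for every vertex, the bags containing it form a connected subtree. Here vertex h appears in no bag, so the decomposition is invalid.

No — vertex h appears in no bag.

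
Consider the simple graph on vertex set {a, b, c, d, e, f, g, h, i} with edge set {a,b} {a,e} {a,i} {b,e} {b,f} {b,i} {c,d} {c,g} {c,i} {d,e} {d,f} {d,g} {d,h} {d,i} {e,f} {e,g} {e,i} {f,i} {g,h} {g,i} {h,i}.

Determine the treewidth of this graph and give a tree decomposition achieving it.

The largest bag has 4 vertices, giving width 3; this decomposition certifies tw(G) ≤ 3. For the lower bound, the 4 vertices {d, e, g, i} are pairwise adjacent, and any tree decomposition puts a clique entirely inside one bag — forcing width ≥ 3. Combining the bounds, tw(G) = 3.

Treewidth 3.
One optimal decomposition is:
Bags: B1 = {d, e, f, i}  B2 = {d, e, g, i}  B3 = {b, e, f, i}  B4 = {c, d, g, i}  B5 = {a, b, e, i}  B6 = {d, g, h, i}
Tree: B1–B2, B1–B3, B2–B4, B3–B5, B2–B6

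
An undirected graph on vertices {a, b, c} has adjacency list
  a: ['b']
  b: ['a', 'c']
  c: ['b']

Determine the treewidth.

1

A width-1 tree decomposition is:
Bags: B1 = {a, b}  B2 = {b, c}
Tree: B1–B2
Each bag holds 2 vertices, so the decomposition has width 1, which upper-bounds the treewidth. Since G has at least one edge (e.g. a–b), it is not an edgeless graph, so tw(G) ≥ 1. Hence tw(G) = 1 exactly.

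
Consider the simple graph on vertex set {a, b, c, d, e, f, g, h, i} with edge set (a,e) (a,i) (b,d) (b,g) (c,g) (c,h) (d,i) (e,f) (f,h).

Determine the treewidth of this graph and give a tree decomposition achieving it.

The largest bag has 3 vertices, giving width 2; this decomposition certifies tw(G) ≤ 2. The edges a–e–f–h–c–g–b–d–i–a form a cycle, so G is not a tree and its treewidth is at least 2. Combining the bounds, tw(G) = 2.

Treewidth 2.
Bags: B1 = {a, e, f}  B2 = {a, f, h}  B3 = {a, c, h}  B4 = {a, c, g}  B5 = {a, b, g}  B6 = {a, b, d}  B7 = {a, d, i}
Tree: B1–B2, B2–B3, B3–B4, B4–B5, B5–B6, B6–B7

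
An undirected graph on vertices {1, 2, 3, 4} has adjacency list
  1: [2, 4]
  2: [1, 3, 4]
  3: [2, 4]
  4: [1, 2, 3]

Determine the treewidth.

A width-2 tree decomposition is:
Bags: B1 = {2, 3, 4}  B2 = {1, 2, 4}
Tree: B1–B2
Each bag holds 3 vertices, so the decomposition has width 2, which upper-bounds the treewidth. Conversely, {1, 2, 4} is a clique of size 3, and the vertices of any clique must share a bag in every tree decomposition; so some bag has ≥ 3 vertices and tw(G) ≥ 2. Therefore the treewidth is 2.

2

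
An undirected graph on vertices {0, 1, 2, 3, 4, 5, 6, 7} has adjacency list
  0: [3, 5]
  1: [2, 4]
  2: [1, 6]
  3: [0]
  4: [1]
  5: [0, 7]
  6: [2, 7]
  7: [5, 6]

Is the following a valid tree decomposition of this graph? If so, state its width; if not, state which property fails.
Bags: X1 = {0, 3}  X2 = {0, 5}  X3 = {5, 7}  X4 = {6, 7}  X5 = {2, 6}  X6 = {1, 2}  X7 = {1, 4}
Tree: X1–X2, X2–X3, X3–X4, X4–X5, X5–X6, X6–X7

Every vertex of G appears in some bag (union = {0, 1, 2, 3, 4, 5, 6, 7}); every edge is covered by a bag; and for each vertex v the set of bags containing v is connected in the bag tree. The decomposition is therefore valid. The largest bag has 2 vertices, so the width is 1.

Yes; width 1.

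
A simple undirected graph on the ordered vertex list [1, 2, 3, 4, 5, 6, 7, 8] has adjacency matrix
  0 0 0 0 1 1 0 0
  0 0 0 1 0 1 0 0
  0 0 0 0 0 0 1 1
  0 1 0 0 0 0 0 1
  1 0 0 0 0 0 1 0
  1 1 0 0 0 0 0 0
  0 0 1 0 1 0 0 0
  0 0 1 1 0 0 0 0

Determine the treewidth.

2

A width-2 tree decomposition is:
Bags: B1 = {1, 5, 7}  B2 = {1, 6, 7}  B3 = {2, 6, 7}  B4 = {2, 4, 7}  B5 = {4, 7, 8}  B6 = {3, 7, 8}
Tree: B1–B2, B2–B3, B3–B4, B4–B5, B5–B6
Every bag has size at most 3, so the width is 3 − 1 = 2 and tw(G) ≤ 2. The edges 7–5–1–6–2–4–8–3–7 form a cycle, so G is not a tree and its treewidth is at least 2. Combining the bounds, tw(G) = 2.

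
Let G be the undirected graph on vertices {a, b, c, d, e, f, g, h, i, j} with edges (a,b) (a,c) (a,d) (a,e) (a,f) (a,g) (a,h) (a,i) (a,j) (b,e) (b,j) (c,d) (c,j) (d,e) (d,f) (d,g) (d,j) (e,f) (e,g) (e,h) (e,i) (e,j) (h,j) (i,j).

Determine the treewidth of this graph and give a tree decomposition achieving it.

Every bag has size at most 4, so the width is 4 − 1 = 3 and tw(G) ≤ 3. For the lower bound, the 4 vertices {a, d, e, g} are pairwise adjacent, and any tree decomposition puts a clique entirely inside one bag — forcing width ≥ 3. Hence tw(G) = 3 exactly.

Treewidth 3.
One such decomposition:
Bags: B1 = {a, e, h, j}  B2 = {a, b, e, j}  B3 = {a, d, e, j}  B4 = {a, d, e, f}  B5 = {a, c, d, j}  B6 = {a, e, i, j}  B7 = {a, d, e, g}
Tree: B1–B2, B1–B3, B3–B4, B3–B5, B2–B6, B3–B7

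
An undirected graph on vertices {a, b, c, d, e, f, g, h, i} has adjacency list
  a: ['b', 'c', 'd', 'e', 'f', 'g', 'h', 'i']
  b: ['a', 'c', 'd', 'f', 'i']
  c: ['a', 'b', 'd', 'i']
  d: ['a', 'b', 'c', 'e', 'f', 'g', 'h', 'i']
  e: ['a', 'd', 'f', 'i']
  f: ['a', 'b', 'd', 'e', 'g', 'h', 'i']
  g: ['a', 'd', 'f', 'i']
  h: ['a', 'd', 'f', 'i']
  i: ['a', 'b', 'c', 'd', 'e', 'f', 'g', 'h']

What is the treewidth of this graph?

A width-4 tree decomposition is:
Bags: B1 = {a, b, d, f, i}  B2 = {a, b, c, d, i}  B3 = {a, d, f, g, i}  B4 = {a, d, f, h, i}  B5 = {a, d, e, f, i}
Tree: B1–B2, B1–B3, B1–B4, B4–B5
Every bag has size at most 5, so the width is 5 − 1 = 4 and tw(G) ≤ 4. Conversely, {a, b, c, d, i} is a clique of size 5, and the vertices of any clique must share a bag in every tree decomposition; so some bag has ≥ 5 vertices and tw(G) ≥ 4. The upper and lower bounds meet at 4, so that is the treewidth.

4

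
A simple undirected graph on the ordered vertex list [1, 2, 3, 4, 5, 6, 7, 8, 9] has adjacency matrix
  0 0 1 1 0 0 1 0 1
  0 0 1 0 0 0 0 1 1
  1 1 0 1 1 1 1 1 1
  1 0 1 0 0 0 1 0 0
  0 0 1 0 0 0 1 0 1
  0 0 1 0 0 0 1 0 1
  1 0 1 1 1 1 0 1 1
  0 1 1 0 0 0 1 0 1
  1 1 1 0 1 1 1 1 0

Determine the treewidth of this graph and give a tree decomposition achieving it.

Every bag has size at most 4, so the width is 4 − 1 = 3 and tw(G) ≤ 3. Conversely, {2, 3, 8, 9} is a clique of size 4, and the vertices of any clique must share a bag in every tree decomposition; so some bag has ≥ 4 vertices and tw(G) ≥ 3. Combining the bounds, tw(G) = 3.

Treewidth 3.
Bags: B1 = {3, 6, 7, 9}  B2 = {3, 5, 7, 9}  B3 = {3, 7, 8, 9}  B4 = {1, 3, 7, 9}  B5 = {2, 3, 8, 9}  B6 = {1, 3, 4, 7}
Tree: B1–B2, B1–B3, B3–B4, B3–B5, B4–B6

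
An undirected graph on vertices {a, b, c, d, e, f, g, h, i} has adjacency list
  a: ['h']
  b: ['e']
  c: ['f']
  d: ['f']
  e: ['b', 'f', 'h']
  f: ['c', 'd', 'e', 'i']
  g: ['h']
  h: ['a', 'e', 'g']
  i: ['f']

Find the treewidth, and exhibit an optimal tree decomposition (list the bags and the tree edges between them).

Treewidth 1.
One such decomposition:
Bags: B1 = {e, f}  B2 = {f, i}  B3 = {b, e}  B4 = {c, f}  B5 = {e, h}  B6 = {d, f}  B7 = {a, h}  B8 = {g, h}
Tree: B1–B2, B1–B3, B2–B4, B1–B5, B4–B6, B5–B7, B5–B8

Every bag has size at most 2, so the width is 2 − 1 = 1 and tw(G) ≤ 1. G has an edge, so its treewidth is at least 1. Combining the bounds, tw(G) = 1.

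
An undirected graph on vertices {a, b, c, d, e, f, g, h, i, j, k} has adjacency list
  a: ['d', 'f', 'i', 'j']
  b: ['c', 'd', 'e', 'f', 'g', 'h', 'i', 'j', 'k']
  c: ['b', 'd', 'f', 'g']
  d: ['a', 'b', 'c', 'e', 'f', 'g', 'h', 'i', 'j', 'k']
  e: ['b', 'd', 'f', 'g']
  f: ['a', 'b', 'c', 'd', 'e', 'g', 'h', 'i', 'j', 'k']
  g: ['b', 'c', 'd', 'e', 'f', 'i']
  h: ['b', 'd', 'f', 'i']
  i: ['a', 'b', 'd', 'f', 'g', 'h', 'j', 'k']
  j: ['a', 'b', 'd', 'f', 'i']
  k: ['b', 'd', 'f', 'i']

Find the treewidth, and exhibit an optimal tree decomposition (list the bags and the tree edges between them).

Treewidth 4.
Bags: B1 = {b, d, f, h, i}  B2 = {b, d, f, i, j}  B3 = {b, d, f, i, k}  B4 = {b, d, f, g, i}  B5 = {b, c, d, f, g}  B6 = {b, d, e, f, g}  B7 = {a, d, f, i, j}
Tree: B1–B2, B2–B3, B3–B4, B4–B5, B5–B6, B2–B7

The largest bag has 5 vertices, giving width 4; this decomposition certifies tw(G) ≤ 4. For the lower bound, the 5 vertices {a, d, f, i, j} are pairwise adjacent, and any tree decomposition puts a clique entirely inside one bag — forcing width ≥ 4. The upper and lower bounds meet at 4, so that is the treewidth.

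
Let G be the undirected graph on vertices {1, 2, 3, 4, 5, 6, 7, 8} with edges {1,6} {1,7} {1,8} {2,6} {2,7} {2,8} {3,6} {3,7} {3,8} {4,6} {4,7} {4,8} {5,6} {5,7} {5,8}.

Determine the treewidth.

3

A width-3 tree decomposition is:
Bags: B1 = {3, 6, 7, 8}  B2 = {1, 6, 7, 8}  B3 = {5, 6, 7, 8}  B4 = {4, 6, 7, 8}  B5 = {2, 6, 7, 8}
Tree: B1–B2, B2–B3, B3–B4, B4–B5
The largest bag has 4 vertices, giving width 3; this decomposition certifies tw(G) ≤ 3. For the lower bound: the 4 vertex sets {3,6}, {1,7}, {8}, {5} are disjoint, each induces a connected subgraph, and every pair is joined by at least one edge of G. Contracting each set to a single vertex therefore yields K_{4} as a minor, and since treewidth is minor-monotone, tw(G) ≥ tw(K_{4}) = 3. The upper and lower bounds meet at 3, so that is the treewidth.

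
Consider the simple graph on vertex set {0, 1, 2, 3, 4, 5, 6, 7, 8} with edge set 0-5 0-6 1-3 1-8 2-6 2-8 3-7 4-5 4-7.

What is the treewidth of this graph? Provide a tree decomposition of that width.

Every bag has size at most 3, so the width is 3 − 1 = 2 and tw(G) ≤ 2. Since 4–5–0–6–2–8–1–3–7–4 is a cycle in G, G is not acyclic. Forests are exactly the graphs of treewidth ≤ 1, so tw(G) ≥ 2. Combining the bounds, tw(G) = 2.

Treewidth 2.
One such decomposition:
Bags: B1 = {0, 4, 5}  B2 = {0, 4, 6}  B3 = {2, 4, 6}  B4 = {2, 4, 8}  B5 = {1, 4, 8}  B6 = {1, 3, 4}  B7 = {3, 4, 7}
Tree: B1–B2, B2–B3, B3–B4, B4–B5, B5–B6, B6–B7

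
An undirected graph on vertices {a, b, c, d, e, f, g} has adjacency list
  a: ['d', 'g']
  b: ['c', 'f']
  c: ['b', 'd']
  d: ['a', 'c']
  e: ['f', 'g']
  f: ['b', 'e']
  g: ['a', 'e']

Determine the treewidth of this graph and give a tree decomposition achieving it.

Treewidth 2.
One such decomposition:
Bags: B1 = {b, c, f}  B2 = {c, d, f}  B3 = {a, d, f}  B4 = {a, f, g}  B5 = {e, f, g}
Tree: B1–B2, B2–B3, B3–B4, B4–B5

Every bag has size at most 3, so the width is 3 − 1 = 2 and tw(G) ≤ 2. For the lower bound, G contains the cycle f–b–c–d–a–g–e–f, so G is not a forest; only forests have treewidth ≤ 1, hence tw(G) ≥ 2. Hence tw(G) = 2 exactly.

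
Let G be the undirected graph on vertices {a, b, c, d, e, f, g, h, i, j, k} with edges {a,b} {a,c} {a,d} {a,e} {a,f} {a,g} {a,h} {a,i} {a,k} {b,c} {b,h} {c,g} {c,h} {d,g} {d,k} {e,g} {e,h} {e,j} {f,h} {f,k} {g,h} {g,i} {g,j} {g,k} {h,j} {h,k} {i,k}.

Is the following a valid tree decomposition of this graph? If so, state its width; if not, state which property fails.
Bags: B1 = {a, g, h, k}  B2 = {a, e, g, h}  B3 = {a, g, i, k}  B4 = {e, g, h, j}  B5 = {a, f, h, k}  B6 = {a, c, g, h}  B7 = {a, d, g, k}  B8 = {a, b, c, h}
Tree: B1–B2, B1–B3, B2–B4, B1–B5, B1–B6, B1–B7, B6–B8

Vertex coverage: the bags together contain {a, b, c, d, e, f, g, h, i, j, k}, the full vertex set. Edge coverage: each edge of G has both endpoints in at least one bag. Running intersection: for every vertex, the bags containing it form a connected subtree. All three properties hold, so this is a valid tree decomposition of width max|bag| − 1 = 3, and hence tw(G) ≤ 3.

Yes; width 3.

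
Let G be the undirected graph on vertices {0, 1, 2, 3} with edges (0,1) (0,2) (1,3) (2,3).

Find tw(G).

2

A width-2 tree decomposition is:
Bags: B1 = {0, 1, 3}  B2 = {0, 2, 3}
Tree: B1–B2
Each bag holds 3 vertices, so the decomposition has width 2, which upper-bounds the treewidth. Since 0–1–3–2–0 is a cycle in G, G is not acyclic. Forests are exactly the graphs of treewidth ≤ 1, so tw(G) ≥ 2. The upper and lower bounds meet at 2, so that is the treewidth.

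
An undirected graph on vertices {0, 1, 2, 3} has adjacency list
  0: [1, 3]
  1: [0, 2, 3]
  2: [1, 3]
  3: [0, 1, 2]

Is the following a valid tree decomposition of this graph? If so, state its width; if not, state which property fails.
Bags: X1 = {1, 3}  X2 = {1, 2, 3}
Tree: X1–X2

A tree decomposition must satisfy three properties: every vertex lies in some bag; for every edge, both endpoints lie together in some bag; and for every vertex, the bags containing it form a connected subtree. Here vertex 0 appears in no bag, so the decomposition is invalid.

No — vertex 0 appears in no bag.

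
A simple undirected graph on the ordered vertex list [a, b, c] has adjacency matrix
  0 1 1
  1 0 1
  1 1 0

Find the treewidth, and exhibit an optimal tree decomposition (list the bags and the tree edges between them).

Treewidth 2.
Bags: B1 = {a, b, c}
Tree: (single bag)

With just one bag of size 3, the width is 3 − 1 = 2, so tw(G) ≤ 2. On the other hand G contains the 3-clique {a, b, c}. A clique must lie in a single bag of any decomposition, so no decomposition can have width below 2. Therefore the treewidth is 2.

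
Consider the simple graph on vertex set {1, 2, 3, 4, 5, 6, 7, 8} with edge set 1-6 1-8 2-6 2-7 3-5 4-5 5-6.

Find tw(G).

A width-1 tree decomposition is:
Bags: B1 = {5, 6}  B2 = {3, 5}  B3 = {1, 6}  B4 = {1, 8}  B5 = {4, 5}  B6 = {2, 6}  B7 = {2, 7}
Tree: B1–B2, B1–B3, B3–B4, B1–B5, B3–B6, B6–B7
Every bag has size at most 2, so the width is 2 − 1 = 1 and tw(G) ≤ 1. Any graph with an edge has treewidth ≥ 1, and G has the edge 5–6. Combining the bounds, tw(G) = 1.

1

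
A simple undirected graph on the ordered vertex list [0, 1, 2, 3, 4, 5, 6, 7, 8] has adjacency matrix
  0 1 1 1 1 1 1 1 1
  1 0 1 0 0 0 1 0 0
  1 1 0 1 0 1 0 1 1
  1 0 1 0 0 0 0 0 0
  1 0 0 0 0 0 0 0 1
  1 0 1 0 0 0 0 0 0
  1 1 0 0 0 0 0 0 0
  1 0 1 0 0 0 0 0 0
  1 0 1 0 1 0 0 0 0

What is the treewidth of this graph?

2

A width-2 tree decomposition is:
Bags: B1 = {0, 2, 3}  B2 = {0, 1, 2}  B3 = {0, 2, 5}  B4 = {0, 2, 8}  B5 = {0, 1, 6}  B6 = {0, 2, 7}  B7 = {0, 4, 8}
Tree: B1–B2, B1–B3, B1–B4, B2–B5, B4–B6, B4–B7
Each bag holds 3 vertices, so the decomposition has width 2, which upper-bounds the treewidth. For the lower bound, the 3 vertices {0, 1, 2} are pairwise adjacent, and any tree decomposition puts a clique entirely inside one bag — forcing width ≥ 2. The upper and lower bounds meet at 2, so that is the treewidth.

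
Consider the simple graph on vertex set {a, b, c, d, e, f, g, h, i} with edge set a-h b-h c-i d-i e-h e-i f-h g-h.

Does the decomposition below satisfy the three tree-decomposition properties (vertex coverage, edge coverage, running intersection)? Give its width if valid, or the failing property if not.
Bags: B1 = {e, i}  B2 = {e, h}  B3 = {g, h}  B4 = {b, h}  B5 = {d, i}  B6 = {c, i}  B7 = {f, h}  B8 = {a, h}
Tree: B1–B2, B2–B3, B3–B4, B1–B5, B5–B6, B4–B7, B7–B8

Checking the three conditions: (i) the bags cover all of {a, b, c, d, e, f, g, h, i}; (ii) for each edge, some bag contains both endpoints; (iii) the bags containing any fixed vertex form a subtree. All hold, so the decomposition is valid with width 2 − 1 = 1.

Yes; width 1.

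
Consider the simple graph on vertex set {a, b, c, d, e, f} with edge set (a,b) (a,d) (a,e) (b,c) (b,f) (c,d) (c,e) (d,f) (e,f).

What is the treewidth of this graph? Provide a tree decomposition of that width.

Every bag has size at most 4, so the width is 4 − 1 = 3 and tw(G) ≤ 3. For the lower bound: the 4 vertex sets {e,f}, {b,c}, {a}, {d} are disjoint, each induces a connected subgraph, and every pair is joined by at least one edge of G. Contracting each set to a single vertex therefore yields K_{4} as a minor, and since treewidth is minor-monotone, tw(G) ≥ tw(K_{4}) = 3. Hence tw(G) = 3 exactly.

Treewidth 3.
One optimal decomposition is:
Bags: B1 = {a, c, e, f}  B2 = {a, b, c, f}  B3 = {a, c, d, f}
Tree: B1–B2, B2–B3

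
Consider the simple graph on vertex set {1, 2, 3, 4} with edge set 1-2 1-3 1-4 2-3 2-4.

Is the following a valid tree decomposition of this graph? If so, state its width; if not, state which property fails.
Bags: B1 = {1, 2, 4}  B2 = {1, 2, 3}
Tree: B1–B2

Yes; width 2.

Checking the three conditions: (i) the bags cover all of {1, 2, 3, 4}; (ii) for each edge, some bag contains both endpoints; (iii) the bags containing any fixed vertex form a subtree. All hold, so the decomposition is valid with width 3 − 1 = 2.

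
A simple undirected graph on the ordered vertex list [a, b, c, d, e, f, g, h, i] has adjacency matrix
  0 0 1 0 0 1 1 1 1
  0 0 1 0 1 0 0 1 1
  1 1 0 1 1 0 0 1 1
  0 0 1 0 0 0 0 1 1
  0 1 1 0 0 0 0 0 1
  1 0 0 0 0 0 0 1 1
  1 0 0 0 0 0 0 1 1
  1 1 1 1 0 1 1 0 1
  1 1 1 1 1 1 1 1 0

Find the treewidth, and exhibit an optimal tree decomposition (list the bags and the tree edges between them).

Each bag holds 4 vertices, so the decomposition has width 3, which upper-bounds the treewidth. Conversely, {b, c, e, i} is a clique of size 4, and the vertices of any clique must share a bag in every tree decomposition; so some bag has ≥ 4 vertices and tw(G) ≥ 3. Hence tw(G) = 3 exactly.

Treewidth 3.
One optimal decomposition is:
Bags: B1 = {a, g, h, i}  B2 = {a, c, h, i}  B3 = {b, c, h, i}  B4 = {b, c, e, i}  B5 = {a, f, h, i}  B6 = {c, d, h, i}
Tree: B1–B2, B2–B3, B3–B4, B2–B5, B3–B6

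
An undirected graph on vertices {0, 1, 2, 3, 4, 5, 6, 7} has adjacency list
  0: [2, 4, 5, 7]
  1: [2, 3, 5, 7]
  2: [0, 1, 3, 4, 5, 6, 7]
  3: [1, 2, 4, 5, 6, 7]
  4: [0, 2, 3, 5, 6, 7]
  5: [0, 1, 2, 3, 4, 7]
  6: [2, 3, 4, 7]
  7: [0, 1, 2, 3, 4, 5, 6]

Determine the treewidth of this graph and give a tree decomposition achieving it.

Treewidth 4.
One optimal decomposition is:
Bags: B1 = {2, 3, 4, 5, 7}  B2 = {2, 3, 4, 6, 7}  B3 = {1, 2, 3, 5, 7}  B4 = {0, 2, 4, 5, 7}
Tree: B1–B2, B1–B3, B1–B4

Each bag holds 5 vertices, so the decomposition has width 4, which upper-bounds the treewidth. For the lower bound, the 5 vertices {0, 2, 4, 5, 7} are pairwise adjacent, and any tree decomposition puts a clique entirely inside one bag — forcing width ≥ 4. The upper and lower bounds meet at 4, so that is the treewidth.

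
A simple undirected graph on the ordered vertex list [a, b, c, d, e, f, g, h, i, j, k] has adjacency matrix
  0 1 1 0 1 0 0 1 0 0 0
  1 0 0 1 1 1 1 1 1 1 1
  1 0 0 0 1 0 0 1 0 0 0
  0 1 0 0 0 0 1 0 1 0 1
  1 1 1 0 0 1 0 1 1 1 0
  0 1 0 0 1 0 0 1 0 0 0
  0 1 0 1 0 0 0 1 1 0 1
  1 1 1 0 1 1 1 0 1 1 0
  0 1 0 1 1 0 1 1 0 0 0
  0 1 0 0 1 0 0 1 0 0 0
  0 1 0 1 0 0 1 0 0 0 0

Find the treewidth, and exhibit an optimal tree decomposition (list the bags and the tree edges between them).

Every bag has size at most 4, so the width is 4 − 1 = 3 and tw(G) ≤ 3. On the other hand G contains the 4-clique {a, c, e, h}. A clique must lie in a single bag of any decomposition, so no decomposition can have width below 3. Combining the bounds, tw(G) = 3.

Treewidth 3.
One optimal decomposition is:
Bags: B1 = {b, g, h, i}  B2 = {b, e, h, i}  B3 = {a, b, e, h}  B4 = {b, d, g, i}  B5 = {b, e, h, j}  B6 = {a, c, e, h}  B7 = {b, d, g, k}  B8 = {b, e, f, h}
Tree: B1–B2, B2–B3, B1–B4, B3–B5, B3–B6, B4–B7, B5–B8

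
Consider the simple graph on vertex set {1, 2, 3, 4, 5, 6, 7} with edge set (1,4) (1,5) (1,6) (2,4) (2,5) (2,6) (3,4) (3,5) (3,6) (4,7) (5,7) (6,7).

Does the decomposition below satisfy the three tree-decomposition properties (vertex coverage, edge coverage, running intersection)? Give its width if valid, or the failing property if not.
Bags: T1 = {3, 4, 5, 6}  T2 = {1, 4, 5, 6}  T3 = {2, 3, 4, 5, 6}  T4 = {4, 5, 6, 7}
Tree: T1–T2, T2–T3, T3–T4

A tree decomposition must satisfy three properties: every vertex lies in some bag; for every edge, both endpoints lie together in some bag; and for every vertex, the bags containing it form a connected subtree. Here bags containing vertex 3 are not connected in the tree, so the decomposition is invalid.

No — bags containing vertex 3 are not connected in the tree.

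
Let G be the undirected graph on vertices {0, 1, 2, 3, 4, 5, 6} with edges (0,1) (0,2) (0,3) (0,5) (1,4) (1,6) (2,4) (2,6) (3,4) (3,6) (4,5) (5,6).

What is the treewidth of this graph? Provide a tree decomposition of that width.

Every bag has size at most 4, so the width is 4 − 1 = 3 and tw(G) ≤ 3. For the lower bound: the 4 vertex sets {1,6}, {4,5}, {0}, {3} are disjoint, each induces a connected subgraph, and every pair is joined by at least one edge of G. Contracting each set to a single vertex therefore yields K_{4} as a minor, and since treewidth is minor-monotone, tw(G) ≥ tw(K_{4}) = 3. Combining the bounds, tw(G) = 3.

Treewidth 3.
Bags: B1 = {0, 1, 4, 6}  B2 = {0, 4, 5, 6}  B3 = {0, 3, 4, 6}  B4 = {0, 2, 4, 6}
Tree: B1–B2, B2–B3, B3–B4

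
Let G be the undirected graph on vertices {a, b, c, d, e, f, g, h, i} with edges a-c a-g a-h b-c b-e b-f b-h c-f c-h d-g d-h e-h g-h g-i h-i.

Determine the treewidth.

A width-2 tree decomposition is:
Bags: B1 = {a, c, h}  B2 = {b, c, h}  B3 = {b, c, f}  B4 = {b, e, h}  B5 = {a, g, h}  B6 = {d, g, h}  B7 = {g, h, i}
Tree: B1–B2, B2–B3, B2–B4, B1–B5, B5–B6, B6–B7
Every bag has size at most 3, so the width is 3 − 1 = 2 and tw(G) ≤ 2. For the lower bound, the 3 vertices {d, g, h} are pairwise adjacent, and any tree decomposition puts a clique entirely inside one bag — forcing width ≥ 2. Hence tw(G) = 2 exactly.

2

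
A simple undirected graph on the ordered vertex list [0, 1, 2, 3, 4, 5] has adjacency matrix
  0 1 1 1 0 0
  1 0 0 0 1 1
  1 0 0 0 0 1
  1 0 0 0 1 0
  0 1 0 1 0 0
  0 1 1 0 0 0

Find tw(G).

A width-2 tree decomposition is:
Bags: B1 = {1, 3, 4}  B2 = {0, 1, 3}  B3 = {0, 1, 5}  B4 = {0, 2, 5}
Tree: B1–B2, B2–B3, B3–B4
Each bag holds 3 vertices, so the decomposition has width 2, which upper-bounds the treewidth. For the lower bound, G contains the cycle 4–3–0–1–4, so G is not a forest; only forests have treewidth ≤ 1, hence tw(G) ≥ 2. Hence tw(G) = 2 exactly.

2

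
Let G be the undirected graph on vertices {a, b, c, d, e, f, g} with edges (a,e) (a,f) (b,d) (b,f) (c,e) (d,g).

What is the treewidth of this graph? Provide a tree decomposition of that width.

Treewidth 1.
One such decomposition:
Bags: B1 = {c, e}  B2 = {a, e}  B3 = {a, f}  B4 = {b, f}  B5 = {b, d}  B6 = {d, g}
Tree: B1–B2, B2–B3, B3–B4, B4–B5, B5–B6

Each bag holds 2 vertices, so the decomposition has width 1, which upper-bounds the treewidth. Since G has at least one edge (e.g. c–e), it is not an edgeless graph, so tw(G) ≥ 1. Hence tw(G) = 1 exactly.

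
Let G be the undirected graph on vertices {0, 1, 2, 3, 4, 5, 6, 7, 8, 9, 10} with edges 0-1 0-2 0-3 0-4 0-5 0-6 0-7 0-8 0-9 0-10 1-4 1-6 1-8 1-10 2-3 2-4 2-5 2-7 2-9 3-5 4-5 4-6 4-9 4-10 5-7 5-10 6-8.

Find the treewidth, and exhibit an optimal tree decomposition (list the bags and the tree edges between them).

Every bag has size at most 4, so the width is 4 − 1 = 3 and tw(G) ≤ 3. On the other hand G contains the 4-clique {0, 1, 6, 8}. A clique must lie in a single bag of any decomposition, so no decomposition can have width below 3. Therefore the treewidth is 3.

Treewidth 3.
Bags: B1 = {0, 1, 4, 10}  B2 = {0, 4, 5, 10}  B3 = {0, 2, 4, 5}  B4 = {0, 2, 4, 9}  B5 = {0, 1, 4, 6}  B6 = {0, 2, 5, 7}  B7 = {0, 1, 6, 8}  B8 = {0, 2, 3, 5}
Tree: B1–B2, B2–B3, B3–B4, B1–B5, B3–B6, B5–B7, B3–B8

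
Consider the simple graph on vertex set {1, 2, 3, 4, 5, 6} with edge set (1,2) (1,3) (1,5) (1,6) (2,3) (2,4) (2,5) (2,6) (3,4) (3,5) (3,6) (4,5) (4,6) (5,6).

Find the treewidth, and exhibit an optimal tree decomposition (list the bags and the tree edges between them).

Every bag has size at most 5, so the width is 5 − 1 = 4 and tw(G) ≤ 4. For the lower bound, the 5 vertices {1, 2, 3, 5, 6} are pairwise adjacent, and any tree decomposition puts a clique entirely inside one bag — forcing width ≥ 4. Hence tw(G) = 4 exactly.

Treewidth 4.
Bags: B1 = {2, 3, 4, 5, 6}  B2 = {1, 2, 3, 5, 6}
Tree: B1–B2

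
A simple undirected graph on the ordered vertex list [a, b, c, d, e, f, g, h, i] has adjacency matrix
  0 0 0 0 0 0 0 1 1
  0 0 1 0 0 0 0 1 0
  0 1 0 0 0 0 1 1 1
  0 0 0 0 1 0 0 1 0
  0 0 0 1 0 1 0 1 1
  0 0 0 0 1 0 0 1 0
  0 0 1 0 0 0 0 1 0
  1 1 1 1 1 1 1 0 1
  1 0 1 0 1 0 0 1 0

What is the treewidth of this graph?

A width-2 tree decomposition is:
Bags: B1 = {d, e, h}  B2 = {e, h, i}  B3 = {c, h, i}  B4 = {e, f, h}  B5 = {c, g, h}  B6 = {b, c, h}  B7 = {a, h, i}
Tree: B1–B2, B2–B3, B2–B4, B3–B5, B3–B6, B3–B7
The largest bag has 3 vertices, giving width 2; this decomposition certifies tw(G) ≤ 2. For the lower bound, the 3 vertices {d, e, h} are pairwise adjacent, and any tree decomposition puts a clique entirely inside one bag — forcing width ≥ 2. Combining the bounds, tw(G) = 2.

2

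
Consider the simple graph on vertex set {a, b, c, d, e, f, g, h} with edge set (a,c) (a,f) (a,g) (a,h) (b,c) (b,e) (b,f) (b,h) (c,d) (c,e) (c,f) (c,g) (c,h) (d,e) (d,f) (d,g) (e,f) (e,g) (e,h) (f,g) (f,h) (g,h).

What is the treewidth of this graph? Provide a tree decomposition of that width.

Treewidth 4.
Bags: B1 = {c, e, f, g, h}  B2 = {b, c, e, f, h}  B3 = {a, c, f, g, h}  B4 = {c, d, e, f, g}
Tree: B1–B2, B1–B3, B1–B4

The largest bag has 5 vertices, giving width 4; this decomposition certifies tw(G) ≤ 4. For the lower bound, the 5 vertices {c, d, e, f, g} are pairwise adjacent, and any tree decomposition puts a clique entirely inside one bag — forcing width ≥ 4. Combining the bounds, tw(G) = 4.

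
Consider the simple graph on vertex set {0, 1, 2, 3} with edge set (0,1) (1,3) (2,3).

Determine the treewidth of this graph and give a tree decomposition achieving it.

Treewidth 1.
One such decomposition:
Bags: B1 = {2, 3}  B2 = {1, 3}  B3 = {0, 1}
Tree: B1–B2, B2–B3

The largest bag has 2 vertices, giving width 1; this decomposition certifies tw(G) ≤ 1. Since G has at least one edge (e.g. 2–3), it is not an edgeless graph, so tw(G) ≥ 1. Combining the bounds, tw(G) = 1.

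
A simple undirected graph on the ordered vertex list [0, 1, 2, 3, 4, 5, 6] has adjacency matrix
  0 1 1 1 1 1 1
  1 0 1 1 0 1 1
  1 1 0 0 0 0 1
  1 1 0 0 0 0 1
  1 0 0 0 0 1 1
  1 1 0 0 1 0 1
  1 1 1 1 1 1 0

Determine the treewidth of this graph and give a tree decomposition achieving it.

Treewidth 3.
One optimal decomposition is:
Bags: B1 = {0, 1, 5, 6}  B2 = {0, 4, 5, 6}  B3 = {0, 1, 3, 6}  B4 = {0, 1, 2, 6}
Tree: B1–B2, B1–B3, B3–B4

Every bag has size at most 4, so the width is 4 − 1 = 3 and tw(G) ≤ 3. Conversely, {0, 1, 2, 6} is a clique of size 4, and the vertices of any clique must share a bag in every tree decomposition; so some bag has ≥ 4 vertices and tw(G) ≥ 3. Combining the bounds, tw(G) = 3.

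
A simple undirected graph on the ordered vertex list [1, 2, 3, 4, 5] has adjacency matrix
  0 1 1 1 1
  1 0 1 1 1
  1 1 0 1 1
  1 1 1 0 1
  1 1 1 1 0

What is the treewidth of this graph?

4

A width-4 tree decomposition is:
Bags: B1 = {1, 2, 3, 4, 5}
Tree: (single bag)
With just one bag of size 5, the width is 5 − 1 = 4, so tw(G) ≤ 4. For the lower bound, the 5 vertices {1, 2, 3, 4, 5} are pairwise adjacent, and any tree decomposition puts a clique entirely inside one bag — forcing width ≥ 4. Therefore the treewidth is 4.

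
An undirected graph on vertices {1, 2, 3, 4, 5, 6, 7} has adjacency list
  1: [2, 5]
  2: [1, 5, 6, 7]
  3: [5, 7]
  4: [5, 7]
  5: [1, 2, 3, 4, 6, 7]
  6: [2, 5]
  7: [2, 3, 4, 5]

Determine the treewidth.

A width-2 tree decomposition is:
Bags: B1 = {4, 5, 7}  B2 = {2, 5, 7}  B3 = {2, 5, 6}  B4 = {1, 2, 5}  B5 = {3, 5, 7}
Tree: B1–B2, B2–B3, B3–B4, B1–B5
Each bag holds 3 vertices, so the decomposition has width 2, which upper-bounds the treewidth. On the other hand G contains the 3-clique {1, 2, 5}. A clique must lie in a single bag of any decomposition, so no decomposition can have width below 2. Hence tw(G) = 2 exactly.

2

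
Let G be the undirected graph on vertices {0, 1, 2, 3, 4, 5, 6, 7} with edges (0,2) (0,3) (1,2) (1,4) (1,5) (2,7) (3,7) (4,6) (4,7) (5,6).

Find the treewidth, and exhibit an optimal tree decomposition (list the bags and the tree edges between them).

Each bag holds 3 vertices, so the decomposition has width 2, which upper-bounds the treewidth. Since 0–3–7–2–0 is a cycle in G, G is not acyclic. Forests are exactly the graphs of treewidth ≤ 1, so tw(G) ≥ 2. Combining the bounds, tw(G) = 2.

Treewidth 2.
Bags: B1 = {0, 2, 3}  B2 = {2, 3, 7}  B3 = {1, 2, 7}  B4 = {1, 4, 7}  B5 = {1, 4, 5}  B6 = {4, 5, 6}
Tree: B1–B2, B2–B3, B3–B4, B4–B5, B5–B6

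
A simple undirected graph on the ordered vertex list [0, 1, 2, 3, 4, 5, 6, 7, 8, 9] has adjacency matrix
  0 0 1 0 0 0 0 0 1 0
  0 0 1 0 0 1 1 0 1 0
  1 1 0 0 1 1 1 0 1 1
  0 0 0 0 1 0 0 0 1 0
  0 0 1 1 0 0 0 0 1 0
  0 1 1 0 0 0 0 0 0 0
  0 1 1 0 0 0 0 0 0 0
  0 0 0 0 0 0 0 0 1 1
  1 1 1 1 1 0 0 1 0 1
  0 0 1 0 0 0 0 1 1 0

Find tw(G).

A width-2 tree decomposition is:
Bags: B1 = {1, 2, 8}  B2 = {2, 4, 8}  B3 = {2, 8, 9}  B4 = {0, 2, 8}  B5 = {7, 8, 9}  B6 = {1, 2, 6}  B7 = {3, 4, 8}  B8 = {1, 2, 5}
Tree: B1–B2, B2–B3, B2–B4, B3–B5, B1–B6, B2–B7, B1–B8
The largest bag has 3 vertices, giving width 2; this decomposition certifies tw(G) ≤ 2. On the other hand G contains the 3-clique {0, 2, 8}. A clique must lie in a single bag of any decomposition, so no decomposition can have width below 2. Combining the bounds, tw(G) = 2.

2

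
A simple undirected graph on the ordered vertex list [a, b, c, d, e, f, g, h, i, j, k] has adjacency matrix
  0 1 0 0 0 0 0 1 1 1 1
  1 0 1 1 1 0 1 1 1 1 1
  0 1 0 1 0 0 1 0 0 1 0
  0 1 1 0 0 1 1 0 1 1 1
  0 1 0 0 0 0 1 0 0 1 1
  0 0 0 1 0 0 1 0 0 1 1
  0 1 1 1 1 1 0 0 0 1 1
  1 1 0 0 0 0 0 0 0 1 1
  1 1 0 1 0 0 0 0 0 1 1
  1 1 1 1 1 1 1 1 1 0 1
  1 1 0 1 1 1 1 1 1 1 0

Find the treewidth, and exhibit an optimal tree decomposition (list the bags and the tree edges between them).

Each bag holds 5 vertices, so the decomposition has width 4, which upper-bounds the treewidth. Conversely, {b, c, d, g, j} is a clique of size 5, and the vertices of any clique must share a bag in every tree decomposition; so some bag has ≥ 5 vertices and tw(G) ≥ 4. The upper and lower bounds meet at 4, so that is the treewidth.

Treewidth 4.
Bags: B1 = {b, d, g, j, k}  B2 = {b, d, i, j, k}  B3 = {a, b, i, j, k}  B4 = {a, b, h, j, k}  B5 = {d, f, g, j, k}  B6 = {b, e, g, j, k}  B7 = {b, c, d, g, j}
Tree: B1–B2, B2–B3, B3–B4, B1–B5, B1–B6, B1–B7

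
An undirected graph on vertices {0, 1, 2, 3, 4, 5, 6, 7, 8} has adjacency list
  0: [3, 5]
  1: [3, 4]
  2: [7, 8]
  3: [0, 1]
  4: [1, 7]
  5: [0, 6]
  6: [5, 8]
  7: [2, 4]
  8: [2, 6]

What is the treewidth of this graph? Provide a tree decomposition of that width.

The largest bag has 3 vertices, giving width 2; this decomposition certifies tw(G) ≤ 2. For the lower bound, G contains the cycle 2–8–6–5–0–3–1–4–7–2, so G is not a forest; only forests have treewidth ≤ 1, hence tw(G) ≥ 2. Therefore the treewidth is 2.

Treewidth 2.
Bags: B1 = {2, 6, 8}  B2 = {2, 5, 6}  B3 = {0, 2, 5}  B4 = {0, 2, 3}  B5 = {1, 2, 3}  B6 = {1, 2, 4}  B7 = {2, 4, 7}
Tree: B1–B2, B2–B3, B3–B4, B4–B5, B5–B6, B6–B7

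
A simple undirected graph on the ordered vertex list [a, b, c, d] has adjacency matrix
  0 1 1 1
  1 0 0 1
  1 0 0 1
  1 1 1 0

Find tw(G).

A width-2 tree decomposition is:
Bags: B1 = {a, c, d}  B2 = {a, b, d}
Tree: B1–B2
Every bag has size at most 3, so the width is 3 − 1 = 2 and tw(G) ≤ 2. Conversely, {a, c, d} is a clique of size 3, and the vertices of any clique must share a bag in every tree decomposition; so some bag has ≥ 3 vertices and tw(G) ≥ 2. Combining the bounds, tw(G) = 2.

2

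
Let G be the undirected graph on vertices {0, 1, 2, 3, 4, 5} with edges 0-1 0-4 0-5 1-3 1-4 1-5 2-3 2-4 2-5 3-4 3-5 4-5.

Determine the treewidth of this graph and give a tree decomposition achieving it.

Treewidth 3.
One optimal decomposition is:
Bags: B1 = {0, 1, 4, 5}  B2 = {1, 3, 4, 5}  B3 = {2, 3, 4, 5}
Tree: B1–B2, B2–B3

Each bag holds 4 vertices, so the decomposition has width 3, which upper-bounds the treewidth. For the lower bound, the 4 vertices {0, 1, 4, 5} are pairwise adjacent, and any tree decomposition puts a clique entirely inside one bag — forcing width ≥ 3. Combining the bounds, tw(G) = 3.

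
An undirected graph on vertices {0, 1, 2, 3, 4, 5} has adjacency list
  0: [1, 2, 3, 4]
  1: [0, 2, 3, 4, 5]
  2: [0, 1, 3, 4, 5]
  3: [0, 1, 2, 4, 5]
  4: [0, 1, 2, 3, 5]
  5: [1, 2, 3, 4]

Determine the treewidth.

A width-4 tree decomposition is:
Bags: B1 = {0, 1, 2, 3, 4}  B2 = {1, 2, 3, 4, 5}
Tree: B1–B2
Every bag has size at most 5, so the width is 5 − 1 = 4 and tw(G) ≤ 4. Conversely, {0, 1, 2, 3, 4} is a clique of size 5, and the vertices of any clique must share a bag in every tree decomposition; so some bag has ≥ 5 vertices and tw(G) ≥ 4. Combining the bounds, tw(G) = 4.

4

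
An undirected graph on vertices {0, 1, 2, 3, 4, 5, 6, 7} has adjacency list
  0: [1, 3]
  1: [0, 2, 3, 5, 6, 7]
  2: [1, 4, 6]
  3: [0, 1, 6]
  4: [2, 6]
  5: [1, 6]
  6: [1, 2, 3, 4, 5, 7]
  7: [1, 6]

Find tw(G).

2

A width-2 tree decomposition is:
Bags: B1 = {1, 6, 7}  B2 = {1, 2, 6}  B3 = {1, 3, 6}  B4 = {1, 5, 6}  B5 = {0, 1, 3}  B6 = {2, 4, 6}
Tree: B1–B2, B2–B3, B2–B4, B3–B5, B2–B6
Each bag holds 3 vertices, so the decomposition has width 2, which upper-bounds the treewidth. Conversely, {0, 1, 3} is a clique of size 3, and the vertices of any clique must share a bag in every tree decomposition; so some bag has ≥ 3 vertices and tw(G) ≥ 2. Combining the bounds, tw(G) = 2.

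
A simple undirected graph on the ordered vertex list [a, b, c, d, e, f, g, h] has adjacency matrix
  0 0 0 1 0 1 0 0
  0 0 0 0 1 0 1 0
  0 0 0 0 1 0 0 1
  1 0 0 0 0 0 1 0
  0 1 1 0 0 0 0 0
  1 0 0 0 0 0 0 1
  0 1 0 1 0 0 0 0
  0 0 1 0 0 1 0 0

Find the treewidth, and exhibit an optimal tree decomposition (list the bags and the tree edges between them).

The largest bag has 3 vertices, giving width 2; this decomposition certifies tw(G) ≤ 2. The edges h–c–e–b–g–d–a–f–h form a cycle, so G is not a tree and its treewidth is at least 2. The upper and lower bounds meet at 2, so that is the treewidth.

Treewidth 2.
Bags: B1 = {c, e, h}  B2 = {b, e, h}  B3 = {b, g, h}  B4 = {d, g, h}  B5 = {a, d, h}  B6 = {a, f, h}
Tree: B1–B2, B2–B3, B3–B4, B4–B5, B5–B6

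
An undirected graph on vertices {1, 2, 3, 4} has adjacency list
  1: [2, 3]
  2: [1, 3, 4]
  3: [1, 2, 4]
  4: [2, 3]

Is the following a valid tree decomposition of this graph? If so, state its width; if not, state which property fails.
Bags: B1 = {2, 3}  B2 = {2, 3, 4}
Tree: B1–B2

No — vertex 1 appears in no bag.

A tree decomposition must satisfy three properties: every vertex lies in some bag; for every edge, both endpoints lie together in some bag; and for every vertex, the bags containing it form a connected subtree. Here vertex 1 appears in no bag, so the decomposition is invalid.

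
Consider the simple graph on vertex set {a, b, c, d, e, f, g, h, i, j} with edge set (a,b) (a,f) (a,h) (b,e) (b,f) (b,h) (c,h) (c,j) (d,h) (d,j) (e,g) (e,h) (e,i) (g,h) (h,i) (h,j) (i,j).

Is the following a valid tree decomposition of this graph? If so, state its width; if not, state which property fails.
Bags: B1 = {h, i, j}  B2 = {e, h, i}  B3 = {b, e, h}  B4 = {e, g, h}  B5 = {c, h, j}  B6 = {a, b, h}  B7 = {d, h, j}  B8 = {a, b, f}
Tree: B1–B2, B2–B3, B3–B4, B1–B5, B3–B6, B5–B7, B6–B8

Vertex coverage: the bags together contain {a, b, c, d, e, f, g, h, i, j}, the full vertex set. Edge coverage: each edge of G has both endpoints in at least one bag. Running intersection: for every vertex, the bags containing it form a connected subtree. All three properties hold, so this is a valid tree decomposition of width max|bag| − 1 = 2, and hence tw(G) ≤ 2.

Yes; width 2.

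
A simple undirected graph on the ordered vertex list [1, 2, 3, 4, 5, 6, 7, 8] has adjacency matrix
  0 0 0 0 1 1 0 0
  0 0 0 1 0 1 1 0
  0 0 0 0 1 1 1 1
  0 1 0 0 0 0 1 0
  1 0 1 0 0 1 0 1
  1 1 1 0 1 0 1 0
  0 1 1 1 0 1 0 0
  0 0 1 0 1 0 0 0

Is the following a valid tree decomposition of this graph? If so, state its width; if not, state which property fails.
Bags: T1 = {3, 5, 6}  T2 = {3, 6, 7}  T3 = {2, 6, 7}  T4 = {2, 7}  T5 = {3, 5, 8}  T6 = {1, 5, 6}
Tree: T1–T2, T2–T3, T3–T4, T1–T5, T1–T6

No — vertex 4 appears in no bag.

A tree decomposition must satisfy three properties: every vertex lies in some bag; for every edge, both endpoints lie together in some bag; and for every vertex, the bags containing it form a connected subtree. Here vertex 4 appears in no bag, so the decomposition is invalid.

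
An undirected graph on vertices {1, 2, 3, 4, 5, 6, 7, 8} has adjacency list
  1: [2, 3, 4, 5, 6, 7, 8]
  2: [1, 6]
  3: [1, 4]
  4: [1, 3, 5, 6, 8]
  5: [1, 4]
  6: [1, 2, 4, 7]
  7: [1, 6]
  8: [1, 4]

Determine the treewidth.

A width-2 tree decomposition is:
Bags: B1 = {1, 4, 5}  B2 = {1, 4, 8}  B3 = {1, 4, 6}  B4 = {1, 3, 4}  B5 = {1, 6, 7}  B6 = {1, 2, 6}
Tree: B1–B2, B2–B3, B2–B4, B3–B5, B5–B6
The largest bag has 3 vertices, giving width 2; this decomposition certifies tw(G) ≤ 2. Conversely, {1, 2, 6} is a clique of size 3, and the vertices of any clique must share a bag in every tree decomposition; so some bag has ≥ 3 vertices and tw(G) ≥ 2. The upper and lower bounds meet at 2, so that is the treewidth.

2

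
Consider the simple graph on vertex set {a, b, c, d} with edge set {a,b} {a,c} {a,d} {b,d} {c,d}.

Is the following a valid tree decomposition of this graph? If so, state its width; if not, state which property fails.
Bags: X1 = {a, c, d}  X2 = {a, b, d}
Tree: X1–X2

Yes; width 2.

Checking the three conditions: (i) the bags cover all of {a, b, c, d}; (ii) for each edge, some bag contains both endpoints; (iii) the bags containing any fixed vertex form a subtree. All hold, so the decomposition is valid with width 3 − 1 = 2.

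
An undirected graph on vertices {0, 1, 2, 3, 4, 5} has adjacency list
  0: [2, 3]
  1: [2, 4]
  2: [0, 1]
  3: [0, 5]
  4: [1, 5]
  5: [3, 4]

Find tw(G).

2

A width-2 tree decomposition is:
Bags: B1 = {0, 3, 5}  B2 = {0, 4, 5}  B3 = {0, 1, 4}  B4 = {0, 1, 2}
Tree: B1–B2, B2–B3, B3–B4
Every bag has size at most 3, so the width is 3 − 1 = 2 and tw(G) ≤ 2. Since 0–3–5–4–1–2–0 is a cycle in G, G is not acyclic. Forests are exactly the graphs of treewidth ≤ 1, so tw(G) ≥ 2. Therefore the treewidth is 2.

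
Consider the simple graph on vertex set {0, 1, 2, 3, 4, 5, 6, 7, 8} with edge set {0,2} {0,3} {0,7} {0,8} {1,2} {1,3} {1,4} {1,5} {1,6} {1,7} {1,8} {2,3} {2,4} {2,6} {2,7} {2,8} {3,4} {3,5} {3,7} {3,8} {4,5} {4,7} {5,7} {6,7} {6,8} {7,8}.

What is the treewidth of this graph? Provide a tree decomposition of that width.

Every bag has size at most 5, so the width is 5 − 1 = 4 and tw(G) ≤ 4. For the lower bound, the 5 vertices {0, 2, 3, 7, 8} are pairwise adjacent, and any tree decomposition puts a clique entirely inside one bag — forcing width ≥ 4. Therefore the treewidth is 4.

Treewidth 4.
One such decomposition:
Bags: B1 = {1, 2, 3, 7, 8}  B2 = {1, 2, 6, 7, 8}  B3 = {1, 2, 3, 4, 7}  B4 = {0, 2, 3, 7, 8}  B5 = {1, 3, 4, 5, 7}
Tree: B1–B2, B1–B3, B1–B4, B3–B5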